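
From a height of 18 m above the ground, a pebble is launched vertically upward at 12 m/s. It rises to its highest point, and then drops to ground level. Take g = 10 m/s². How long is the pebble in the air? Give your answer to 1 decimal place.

Phase 1 (rising): v₀ = 12.0 m/s, a = -10 m/s².
v = v₀ + at → t = (0 − 12.0) / -10 = 1.20 s
v² = v₀² + 2aΔx → Δx = (0² − 12.0²)/(2·-10) = 7.20 m

Phase 2 (falling): v₀ = 0 m/s, a = -10 m/s².
Falls 25.2 m from rest: t = √(2·25.2/10) = 2.24 s; v = g·t = 22.4 m/s.
Total time = 1.20 + 2.24 = 3.44 s

3.4 s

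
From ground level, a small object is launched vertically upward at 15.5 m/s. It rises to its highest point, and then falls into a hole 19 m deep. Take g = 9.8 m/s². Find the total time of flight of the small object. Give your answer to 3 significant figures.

4.11 s

Phase 1 (rising): v₀ = 15.5 m/s, a = -9.8 m/s².
v = v₀ + at → t = (0 − 15.5) / -9.8 = 1.58 s
v² = v₀² + 2aΔx → Δx = (0² − 15.5²)/(2·-9.8) = 12.3 m

Phase 2 (falling): v₀ = 0 m/s, a = -9.8 m/s².
Falls 31.3 m from rest: t = √(2·31.3/9.8) = 2.53 s; v = g·t = 24.8 m/s.
Total time = 1.58 + 2.53 = 4.11 s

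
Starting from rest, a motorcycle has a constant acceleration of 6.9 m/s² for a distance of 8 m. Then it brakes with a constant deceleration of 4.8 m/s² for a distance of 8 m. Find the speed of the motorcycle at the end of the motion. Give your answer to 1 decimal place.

5.8 m/s

Phase 1 (accelerating): v₀ = 0 m/s, a = 6.9 m/s².
v² = v₀² + 2aΔx = 0² + 2·6.9·8 = 110 → v = 10.5 m/s
t = (v − v₀)/a = (10.5 − 0)/6.9 = 1.52 s

Phase 2 (decelerating): v₀ = 10.5 m/s, a = -4.8 m/s².
v² = v₀² + 2aΔx = 10.5² + 2·-4.8·8 = 33.6 → v = 5.80 m/s
t = (v − v₀)/a = (5.80 − 10.5)/-4.8 = 0.981 s
Final speed = 5.80 m/s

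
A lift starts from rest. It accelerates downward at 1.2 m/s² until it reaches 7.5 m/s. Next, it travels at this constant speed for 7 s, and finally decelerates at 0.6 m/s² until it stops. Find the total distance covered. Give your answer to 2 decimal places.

122.81 m

Phase 1 (accelerating): v₀ = 0 m/s, a = 1.2 m/s².
v = v₀ + at → t = (7.5 − 0) / 1.2 = 6.25 s
v² = v₀² + 2aΔx → Δx = (7.5² − 0²)/(2·1.2) = 23.4 m

Phase 2 (constant speed): v₀ = 7.50 m/s, a = 0 m/s².
v = v₀ + at = 7.50 + (0)(7) = 7.50 m/s
Δx = v₀t + ½at² = 7.50·7 + 0.5·0·7² = 52.5 m

Phase 3 (decelerating): v₀ = 7.50 m/s, a = -0.6 m/s².
v = v₀ + at → t = (0 − 7.50) / -0.6 = 12.5 s
v² = v₀² + 2aΔx → Δx = (0² − 7.50²)/(2·-0.6) = 46.9 m
Total distance = 23.4 + 52.5 + 46.9 = 123 m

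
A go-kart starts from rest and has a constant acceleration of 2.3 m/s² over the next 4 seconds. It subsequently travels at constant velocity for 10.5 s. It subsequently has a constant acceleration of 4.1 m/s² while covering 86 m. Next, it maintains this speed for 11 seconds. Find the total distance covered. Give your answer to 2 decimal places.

510.15 m

Phase 1 (accelerating): v₀ = 0 m/s, a = 2.3 m/s².
v = v₀ + at = 0 + (2.3)(4) = 9.20 m/s
Δx = v₀t + ½at² = 0·4 + 0.5·2.3·4² = 18.4 m

Phase 2 (constant speed): v₀ = 9.20 m/s, a = 0 m/s².
v = v₀ + at = 9.20 + (0)(10.5) = 9.20 m/s
Δx = v₀t + ½at² = 9.20·10.5 + 0.5·0·10.5² = 96.6 m

Phase 3 (accelerating): v₀ = 9.20 m/s, a = 4.1 m/s².
v² = v₀² + 2aΔx = 9.20² + 2·4.1·86 = 790 → v = 28.1 m/s
t = (v − v₀)/a = (28.1 − 9.20)/4.1 = 4.61 s

Phase 4 (constant speed): v₀ = 28.1 m/s, a = 0 m/s².
v = v₀ + at = 28.1 + (0)(11) = 28.1 m/s
Δx = v₀t + ½at² = 28.1·11 + 0.5·0·11² = 309 m
Total distance = 18.4 + 96.6 + 86.0 + 309 = 510 m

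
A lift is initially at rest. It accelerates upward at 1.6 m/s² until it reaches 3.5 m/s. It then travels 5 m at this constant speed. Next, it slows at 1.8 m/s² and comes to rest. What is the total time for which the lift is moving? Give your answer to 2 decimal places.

5.56 s

Phase 1 (accelerating): v₀ = 0 m/s, a = 1.6 m/s².
v = v₀ + at → t = (3.5 − 0) / 1.6 = 2.19 s
v² = v₀² + 2aΔx → Δx = (3.5² − 0²)/(2·1.6) = 3.83 m

Phase 2 (constant speed): v₀ = 3.50 m/s, a = 0 m/s².
Constant speed: t = d/v = 5/3.50 = 1.43 s

Phase 3 (decelerating): v₀ = 3.50 m/s, a = -1.8 m/s².
v = v₀ + at → t = (0 − 3.50) / -1.8 = 1.94 s
v² = v₀² + 2aΔx → Δx = (0² − 3.50²)/(2·-1.8) = 3.40 m
Total time = 2.19 + 1.43 + 1.94 = 5.56 s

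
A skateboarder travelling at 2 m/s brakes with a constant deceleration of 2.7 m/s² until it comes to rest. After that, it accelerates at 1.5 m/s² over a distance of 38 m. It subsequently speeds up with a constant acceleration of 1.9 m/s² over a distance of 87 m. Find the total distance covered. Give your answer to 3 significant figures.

Phase 1 (decelerating): v₀ = 2.00 m/s, a = -2.7 m/s².
v = v₀ + at → t = (0 − 2.00) / -2.7 = 0.741 s
v² = v₀² + 2aΔx → Δx = (0² − 2.00²)/(2·-2.7) = 0.741 m

Phase 2 (accelerating): v₀ = 0 m/s, a = 1.5 m/s².
v² = v₀² + 2aΔx = 0² + 2·1.5·38 = 114 → v = 10.7 m/s
t = (v − v₀)/a = (10.7 − 0)/1.5 = 7.12 s

Phase 3 (accelerating): v₀ = 10.7 m/s, a = 1.9 m/s².
v² = v₀² + 2aΔx = 10.7² + 2·1.9·87 = 445 → v = 21.1 m/s
t = (v − v₀)/a = (21.1 − 10.7)/1.9 = 5.48 s
Total distance = 0.741 + 38.0 + 87.0 = 126 m

126 m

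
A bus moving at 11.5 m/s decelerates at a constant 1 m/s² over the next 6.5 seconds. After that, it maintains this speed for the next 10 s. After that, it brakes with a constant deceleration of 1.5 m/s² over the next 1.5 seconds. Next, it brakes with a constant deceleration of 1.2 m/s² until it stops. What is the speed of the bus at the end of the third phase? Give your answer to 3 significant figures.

2.75 m/s

Phase 1 (decelerating): v₀ = 11.5 m/s, a = -1 m/s².
v = v₀ + at = 11.5 + (-1)(6.5) = 5.00 m/s
Δx = v₀t + ½at² = 11.5·6.5 + 0.5·-1·6.5² = 53.6 m

Phase 2 (constant speed): v₀ = 5.00 m/s, a = 0 m/s².
v = v₀ + at = 5.00 + (0)(10) = 5.00 m/s
Δx = v₀t + ½at² = 5.00·10 + 0.5·0·10² = 50.0 m

Phase 3 (decelerating): v₀ = 5.00 m/s, a = -1.5 m/s².
v = v₀ + at = 5.00 + (-1.5)(1.5) = 2.75 m/s
Δx = v₀t + ½at² = 5.00·1.5 + 0.5·-1.5·1.5² = 5.81 m
Speed at end of phase 3 = 2.75 m/s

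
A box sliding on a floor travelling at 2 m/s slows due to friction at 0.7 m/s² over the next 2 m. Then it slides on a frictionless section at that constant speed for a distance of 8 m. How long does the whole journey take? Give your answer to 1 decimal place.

8.6 s

Phase 1 (decelerating): v₀ = 2.00 m/s, a = -0.7 m/s².
v² = v₀² + 2aΔx = 2.00² + 2·-0.7·2 = 1.20 → v = 1.10 m/s
t = (v − v₀)/a = (1.10 − 2.00)/-0.7 = 1.29 s

Phase 2 (constant speed): v₀ = 1.10 m/s, a = 0 m/s².
Constant speed: t = d/v = 8/1.10 = 7.30 s
Total time = 1.29 + 7.30 = 8.60 s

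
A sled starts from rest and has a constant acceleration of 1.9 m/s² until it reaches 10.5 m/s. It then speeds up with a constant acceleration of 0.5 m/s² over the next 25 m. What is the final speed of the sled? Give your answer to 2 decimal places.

Phase 1 (accelerating): v₀ = 0 m/s, a = 1.9 m/s².
v = v₀ + at → t = (10.5 − 0) / 1.9 = 5.53 s
v² = v₀² + 2aΔx → Δx = (10.5² − 0²)/(2·1.9) = 29.0 m

Phase 2 (accelerating): v₀ = 10.5 m/s, a = 0.5 m/s².
v² = v₀² + 2aΔx = 10.5² + 2·0.5·25 = 135 → v = 11.6 m/s
t = (v − v₀)/a = (11.6 − 10.5)/0.5 = 2.26 s
Final speed = 11.6 m/s

11.63 m/s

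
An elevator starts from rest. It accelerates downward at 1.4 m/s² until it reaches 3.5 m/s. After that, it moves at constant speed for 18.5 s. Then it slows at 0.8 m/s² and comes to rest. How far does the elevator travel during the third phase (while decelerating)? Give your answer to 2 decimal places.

7.66 m

Phase 1 (accelerating): v₀ = 0 m/s, a = 1.4 m/s².
v = v₀ + at → t = (3.5 − 0) / 1.4 = 2.50 s
v² = v₀² + 2aΔx → Δx = (3.5² − 0²)/(2·1.4) = 4.38 m

Phase 2 (constant speed): v₀ = 3.50 m/s, a = 0 m/s².
v = v₀ + at = 3.50 + (0)(18.5) = 3.50 m/s
Δx = v₀t + ½at² = 3.50·18.5 + 0.5·0·18.5² = 64.8 m

Phase 3 (decelerating): v₀ = 3.50 m/s, a = -0.8 m/s².
v = v₀ + at → t = (0 − 3.50) / -0.8 = 4.38 s
v² = v₀² + 2aΔx → Δx = (0² − 3.50²)/(2·-0.8) = 7.66 m
Distance in phase 3 = 7.66 m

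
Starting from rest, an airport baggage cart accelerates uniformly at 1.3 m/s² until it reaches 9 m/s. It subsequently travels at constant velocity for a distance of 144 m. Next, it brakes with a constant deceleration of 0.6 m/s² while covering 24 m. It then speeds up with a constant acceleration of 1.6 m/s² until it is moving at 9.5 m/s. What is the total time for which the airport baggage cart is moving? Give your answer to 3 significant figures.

27.3 s

Phase 1 (accelerating): v₀ = 0 m/s, a = 1.3 m/s².
v = v₀ + at → t = (9 − 0) / 1.3 = 6.92 s
v² = v₀² + 2aΔx → Δx = (9² − 0²)/(2·1.3) = 31.2 m

Phase 2 (constant speed): v₀ = 9.00 m/s, a = 0 m/s².
Constant speed: t = d/v = 144/9.00 = 16.0 s

Phase 3 (decelerating): v₀ = 9.00 m/s, a = -0.6 m/s².
v² = v₀² + 2aΔx = 9.00² + 2·-0.6·24 = 52.2 → v = 7.22 m/s
t = (v − v₀)/a = (7.22 − 9.00)/-0.6 = 2.96 s

Phase 4 (accelerating): v₀ = 7.22 m/s, a = 1.6 m/s².
v = v₀ + at → t = (9.5 − 7.22) / 1.6 = 1.42 s
v² = v₀² + 2aΔx → Δx = (9.5² − 7.22²)/(2·1.6) = 11.9 m
Total time = 6.92 + 16.0 + 2.96 + 1.42 = 27.3 s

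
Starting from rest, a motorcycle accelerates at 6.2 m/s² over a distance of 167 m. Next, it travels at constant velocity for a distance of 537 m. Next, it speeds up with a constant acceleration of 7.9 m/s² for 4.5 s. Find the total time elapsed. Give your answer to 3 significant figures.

Phase 1 (accelerating): v₀ = 0 m/s, a = 6.2 m/s².
v² = v₀² + 2aΔx = 0² + 2·6.2·167 = 2070 → v = 45.5 m/s
t = (v − v₀)/a = (45.5 − 0)/6.2 = 7.34 s

Phase 2 (constant speed): v₀ = 45.5 m/s, a = 0 m/s².
Constant speed: t = d/v = 537/45.5 = 11.8 s

Phase 3 (accelerating): v₀ = 45.5 m/s, a = 7.9 m/s².
v = v₀ + at = 45.5 + (7.9)(4.5) = 81.1 m/s
Δx = v₀t + ½at² = 45.5·4.5 + 0.5·7.9·4.5² = 285 m
Total time = 7.34 + 11.8 + 4.50 = 23.6 s

23.6 s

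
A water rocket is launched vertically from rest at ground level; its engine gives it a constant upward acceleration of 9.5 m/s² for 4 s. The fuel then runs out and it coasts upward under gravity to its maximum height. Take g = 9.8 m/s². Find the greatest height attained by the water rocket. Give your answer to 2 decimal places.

Phase 1 (powered ascent): v₀ = 0 m/s, a = 9.5 m/s².
v = v₀ + at = 0 + (9.5)(4) = 38.0 m/s
Δx = v₀t + ½at² = 0·4 + 0.5·9.5·4² = 76.0 m

Phase 2 (coasting upward): v₀ = 38.0 m/s, a = -9.8 m/s².
v = v₀ + at → t = (0 − 38.0) / -9.8 = 3.88 s
v² = v₀² + 2aΔx → Δx = (0² − 38.0²)/(2·-9.8) = 73.7 m
Maximum height = 76.0 + 73.7 = 150 m

149.67 m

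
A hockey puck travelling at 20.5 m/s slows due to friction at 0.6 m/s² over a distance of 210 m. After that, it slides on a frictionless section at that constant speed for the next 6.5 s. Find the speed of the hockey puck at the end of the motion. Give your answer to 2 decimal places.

Phase 1 (decelerating): v₀ = 20.5 m/s, a = -0.6 m/s².
v² = v₀² + 2aΔx = 20.5² + 2·-0.6·210 = 168 → v = 13.0 m/s
t = (v − v₀)/a = (13.0 − 20.5)/-0.6 = 12.5 s

Phase 2 (constant speed): v₀ = 13.0 m/s, a = 0 m/s².
v = v₀ + at = 13.0 + (0)(6.5) = 13.0 m/s
Δx = v₀t + ½at² = 13.0·6.5 + 0.5·0·6.5² = 84.3 m
Final speed = 13.0 m/s

12.97 m/s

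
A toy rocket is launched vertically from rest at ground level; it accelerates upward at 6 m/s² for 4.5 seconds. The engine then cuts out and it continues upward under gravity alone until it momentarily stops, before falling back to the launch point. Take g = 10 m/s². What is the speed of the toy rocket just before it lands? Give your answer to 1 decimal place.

44.1 m/s

Phase 1 (powered ascent): v₀ = 0 m/s, a = 6 m/s².
v = v₀ + at = 0 + (6)(4.5) = 27.0 m/s
Δx = v₀t + ½at² = 0·4.5 + 0.5·6·4.5² = 60.8 m

Phase 2 (coasting upward): v₀ = 27.0 m/s, a = -10 m/s².
v = v₀ + at → t = (0 − 27.0) / -10 = 2.70 s
v² = v₀² + 2aΔx → Δx = (0² − 27.0²)/(2·-10) = 36.5 m

Phase 3 (free fall): v₀ = 0 m/s, a = -10 m/s².
Falls 97.2 m from rest: t = √(2·97.2/10) = 4.41 s; v = g·t = 44.1 m/s.
Impact speed = 44.1 m/s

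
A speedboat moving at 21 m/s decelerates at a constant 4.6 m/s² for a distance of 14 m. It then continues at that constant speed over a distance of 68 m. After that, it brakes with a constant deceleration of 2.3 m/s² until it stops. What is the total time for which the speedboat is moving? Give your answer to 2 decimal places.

Phase 1 (decelerating): v₀ = 21.0 m/s, a = -4.6 m/s².
v² = v₀² + 2aΔx = 21.0² + 2·-4.6·14 = 312 → v = 17.7 m/s
t = (v − v₀)/a = (17.7 − 21.0)/-4.6 = 0.724 s

Phase 2 (constant speed): v₀ = 17.7 m/s, a = 0 m/s².
Constant speed: t = d/v = 68/17.7 = 3.85 s

Phase 3 (decelerating): v₀ = 17.7 m/s, a = -2.3 m/s².
v = v₀ + at → t = (0 − 17.7) / -2.3 = 7.68 s
v² = v₀² + 2aΔx → Δx = (0² − 17.7²)/(2·-2.3) = 67.9 m
Total time = 0.724 + 3.85 + 7.68 = 12.3 s

12.25 s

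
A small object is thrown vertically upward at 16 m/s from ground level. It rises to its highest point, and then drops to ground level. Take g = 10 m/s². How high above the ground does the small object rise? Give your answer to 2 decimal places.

Phase 1 (rising): v₀ = 16.0 m/s, a = -10 m/s².
v = v₀ + at → t = (0 − 16.0) / -10 = 1.60 s
v² = v₀² + 2aΔx → Δx = (0² − 16.0²)/(2·-10) = 12.8 m
Maximum height = 12.8 m

12.80 m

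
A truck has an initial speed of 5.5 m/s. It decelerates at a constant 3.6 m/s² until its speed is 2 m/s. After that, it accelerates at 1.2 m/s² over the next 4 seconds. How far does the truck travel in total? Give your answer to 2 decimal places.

21.25 m

Phase 1 (decelerating): v₀ = 5.50 m/s, a = -3.6 m/s².
v = v₀ + at → t = (2 − 5.50) / -3.6 = 0.972 s
v² = v₀² + 2aΔx → Δx = (2² − 5.50²)/(2·-3.6) = 3.65 m

Phase 2 (accelerating): v₀ = 2.00 m/s, a = 1.2 m/s².
v = v₀ + at = 2.00 + (1.2)(4) = 6.80 m/s
Δx = v₀t + ½at² = 2.00·4 + 0.5·1.2·4² = 17.6 m
Total distance = 3.65 + 17.6 = 21.2 m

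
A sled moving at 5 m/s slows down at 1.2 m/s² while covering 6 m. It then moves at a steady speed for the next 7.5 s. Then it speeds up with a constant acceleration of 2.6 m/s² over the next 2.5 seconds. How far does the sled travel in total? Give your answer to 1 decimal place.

Phase 1 (decelerating): v₀ = 5.00 m/s, a = -1.2 m/s².
v² = v₀² + 2aΔx = 5.00² + 2·-1.2·6 = 10.6 → v = 3.26 m/s
t = (v − v₀)/a = (3.26 − 5.00)/-1.2 = 1.45 s

Phase 2 (constant speed): v₀ = 3.26 m/s, a = 0 m/s².
v = v₀ + at = 3.26 + (0)(7.5) = 3.26 m/s
Δx = v₀t + ½at² = 3.26·7.5 + 0.5·0·7.5² = 24.4 m

Phase 3 (accelerating): v₀ = 3.26 m/s, a = 2.6 m/s².
v = v₀ + at = 3.26 + (2.6)(2.5) = 9.76 m/s
Δx = v₀t + ½at² = 3.26·2.5 + 0.5·2.6·2.5² = 16.3 m
Total distance = 6.00 + 24.4 + 16.3 = 46.7 m

46.7 m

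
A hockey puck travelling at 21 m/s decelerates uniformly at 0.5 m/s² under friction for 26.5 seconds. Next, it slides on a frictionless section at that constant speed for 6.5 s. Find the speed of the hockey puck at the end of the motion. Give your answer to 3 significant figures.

Phase 1 (decelerating): v₀ = 21.0 m/s, a = -0.5 m/s².
v = v₀ + at = 21.0 + (-0.5)(26.5) = 7.75 m/s
Δx = v₀t + ½at² = 21.0·26.5 + 0.5·-0.5·26.5² = 381 m

Phase 2 (constant speed): v₀ = 7.75 m/s, a = 0 m/s².
v = v₀ + at = 7.75 + (0)(6.5) = 7.75 m/s
Δx = v₀t + ½at² = 7.75·6.5 + 0.5·0·6.5² = 50.4 m
Final speed = 7.75 m/s

7.75 m/s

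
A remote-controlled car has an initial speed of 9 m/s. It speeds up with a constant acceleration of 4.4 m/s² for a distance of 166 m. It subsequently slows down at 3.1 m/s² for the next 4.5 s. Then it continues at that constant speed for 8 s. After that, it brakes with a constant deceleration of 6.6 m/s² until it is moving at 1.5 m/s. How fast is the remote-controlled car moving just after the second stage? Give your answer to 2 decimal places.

Phase 1 (accelerating): v₀ = 9.00 m/s, a = 4.4 m/s².
v² = v₀² + 2aΔx = 9.00² + 2·4.4·166 = 1540 → v = 39.3 m/s
t = (v − v₀)/a = (39.3 − 9.00)/4.4 = 6.88 s

Phase 2 (decelerating): v₀ = 39.3 m/s, a = -3.1 m/s².
v = v₀ + at = 39.3 + (-3.1)(4.5) = 25.3 m/s
Δx = v₀t + ½at² = 39.3·4.5 + 0.5·-3.1·4.5² = 145 m
Speed at end of phase 2 = 25.3 m/s

25.32 m/s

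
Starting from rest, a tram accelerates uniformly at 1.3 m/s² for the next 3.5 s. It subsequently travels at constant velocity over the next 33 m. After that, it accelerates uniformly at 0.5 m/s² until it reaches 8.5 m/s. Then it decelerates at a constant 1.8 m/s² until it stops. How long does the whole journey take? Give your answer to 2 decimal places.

23.37 s

Phase 1 (accelerating): v₀ = 0 m/s, a = 1.3 m/s².
v = v₀ + at = 0 + (1.3)(3.5) = 4.55 m/s
Δx = v₀t + ½at² = 0·3.5 + 0.5·1.3·3.5² = 7.96 m

Phase 2 (constant speed): v₀ = 4.55 m/s, a = 0 m/s².
Constant speed: t = d/v = 33/4.55 = 7.25 s

Phase 3 (accelerating): v₀ = 4.55 m/s, a = 0.5 m/s².
v = v₀ + at → t = (8.5 − 4.55) / 0.5 = 7.90 s
v² = v₀² + 2aΔx → Δx = (8.5² − 4.55²)/(2·0.5) = 51.5 m

Phase 4 (decelerating): v₀ = 8.50 m/s, a = -1.8 m/s².
v = v₀ + at → t = (0 − 8.50) / -1.8 = 4.72 s
v² = v₀² + 2aΔx → Δx = (0² − 8.50²)/(2·-1.8) = 20.1 m
Total time = 3.50 + 7.25 + 7.90 + 4.72 = 23.4 s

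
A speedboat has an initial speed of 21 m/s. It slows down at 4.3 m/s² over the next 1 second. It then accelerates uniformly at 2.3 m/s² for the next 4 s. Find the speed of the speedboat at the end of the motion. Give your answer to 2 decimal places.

25.90 m/s

Phase 1 (decelerating): v₀ = 21.0 m/s, a = -4.3 m/s².
v = v₀ + at = 21.0 + (-4.3)(1) = 16.7 m/s
Δx = v₀t + ½at² = 21.0·1 + 0.5·-4.3·1² = 18.9 m

Phase 2 (accelerating): v₀ = 16.7 m/s, a = 2.3 m/s².
v = v₀ + at = 16.7 + (2.3)(4) = 25.9 m/s
Δx = v₀t + ½at² = 16.7·4 + 0.5·2.3·4² = 85.2 m
Final speed = 25.9 m/s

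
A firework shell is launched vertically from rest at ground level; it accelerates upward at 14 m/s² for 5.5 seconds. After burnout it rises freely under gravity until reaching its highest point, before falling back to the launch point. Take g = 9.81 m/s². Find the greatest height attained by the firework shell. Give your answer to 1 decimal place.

513.9 m

Phase 1 (powered ascent): v₀ = 0 m/s, a = 14 m/s².
v = v₀ + at = 0 + (14)(5.5) = 77.0 m/s
Δx = v₀t + ½at² = 0·5.5 + 0.5·14·5.5² = 212 m

Phase 2 (coasting upward): v₀ = 77.0 m/s, a = -9.81 m/s².
v = v₀ + at → t = (0 − 77.0) / -9.81 = 7.85 s
v² = v₀² + 2aΔx → Δx = (0² − 77.0²)/(2·-9.81) = 302 m
Maximum height = 212 + 302 = 514 m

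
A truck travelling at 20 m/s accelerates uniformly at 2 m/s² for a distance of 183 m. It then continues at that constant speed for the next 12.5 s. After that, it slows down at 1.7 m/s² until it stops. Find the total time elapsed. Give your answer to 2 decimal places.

39.11 s

Phase 1 (accelerating): v₀ = 20.0 m/s, a = 2 m/s².
v² = v₀² + 2aΔx = 20.0² + 2·2·183 = 1130 → v = 33.6 m/s
t = (v − v₀)/a = (33.6 − 20.0)/2 = 6.82 s

Phase 2 (constant speed): v₀ = 33.6 m/s, a = 0 m/s².
v = v₀ + at = 33.6 + (0)(12.5) = 33.6 m/s
Δx = v₀t + ½at² = 33.6·12.5 + 0.5·0·12.5² = 421 m

Phase 3 (decelerating): v₀ = 33.6 m/s, a = -1.7 m/s².
v = v₀ + at → t = (0 − 33.6) / -1.7 = 19.8 s
v² = v₀² + 2aΔx → Δx = (0² − 33.6²)/(2·-1.7) = 333 m
Total time = 6.82 + 12.5 + 19.8 = 39.1 s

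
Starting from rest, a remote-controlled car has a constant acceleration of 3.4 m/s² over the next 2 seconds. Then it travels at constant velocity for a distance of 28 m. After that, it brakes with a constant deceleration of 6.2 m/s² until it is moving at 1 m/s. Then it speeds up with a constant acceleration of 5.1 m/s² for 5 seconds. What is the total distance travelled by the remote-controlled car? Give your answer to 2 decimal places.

107.20 m

Phase 1 (accelerating): v₀ = 0 m/s, a = 3.4 m/s².
v = v₀ + at = 0 + (3.4)(2) = 6.80 m/s
Δx = v₀t + ½at² = 0·2 + 0.5·3.4·2² = 6.80 m

Phase 2 (constant speed): v₀ = 6.80 m/s, a = 0 m/s².
Constant speed: t = d/v = 28/6.80 = 4.12 s

Phase 3 (decelerating): v₀ = 6.80 m/s, a = -6.2 m/s².
v = v₀ + at → t = (1 − 6.80) / -6.2 = 0.935 s
v² = v₀² + 2aΔx → Δx = (1² − 6.80²)/(2·-6.2) = 3.65 m

Phase 4 (accelerating): v₀ = 1.00 m/s, a = 5.1 m/s².
v = v₀ + at = 1.00 + (5.1)(5) = 26.5 m/s
Δx = v₀t + ½at² = 1.00·5 + 0.5·5.1·5² = 68.8 m
Total distance = 6.80 + 28.0 + 3.65 + 68.8 = 107 m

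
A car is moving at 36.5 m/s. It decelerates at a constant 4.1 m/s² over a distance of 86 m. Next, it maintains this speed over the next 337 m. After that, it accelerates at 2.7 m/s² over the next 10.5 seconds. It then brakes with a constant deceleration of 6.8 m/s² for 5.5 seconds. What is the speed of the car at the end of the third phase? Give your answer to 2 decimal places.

53.39 m/s

Phase 1 (decelerating): v₀ = 36.5 m/s, a = -4.1 m/s².
v² = v₀² + 2aΔx = 36.5² + 2·-4.1·86 = 627 → v = 25.0 m/s
t = (v − v₀)/a = (25.0 − 36.5)/-4.1 = 2.79 s

Phase 2 (constant speed): v₀ = 25.0 m/s, a = 0 m/s².
Constant speed: t = d/v = 337/25.0 = 13.5 s

Phase 3 (accelerating): v₀ = 25.0 m/s, a = 2.7 m/s².
v = v₀ + at = 25.0 + (2.7)(10.5) = 53.4 m/s
Δx = v₀t + ½at² = 25.0·10.5 + 0.5·2.7·10.5² = 412 m
Speed at end of phase 3 = 53.4 m/s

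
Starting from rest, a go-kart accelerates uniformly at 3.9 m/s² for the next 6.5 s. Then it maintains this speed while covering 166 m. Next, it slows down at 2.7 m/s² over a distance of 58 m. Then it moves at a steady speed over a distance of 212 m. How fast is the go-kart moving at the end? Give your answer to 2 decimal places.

18.15 m/s

Phase 1 (accelerating): v₀ = 0 m/s, a = 3.9 m/s².
v = v₀ + at = 0 + (3.9)(6.5) = 25.3 m/s
Δx = v₀t + ½at² = 0·6.5 + 0.5·3.9·6.5² = 82.4 m

Phase 2 (constant speed): v₀ = 25.3 m/s, a = 0 m/s².
Constant speed: t = d/v = 166/25.3 = 6.55 s

Phase 3 (decelerating): v₀ = 25.3 m/s, a = -2.7 m/s².
v² = v₀² + 2aΔx = 25.3² + 2·-2.7·58 = 329 → v = 18.1 m/s
t = (v − v₀)/a = (18.1 − 25.3)/-2.7 = 2.67 s

Phase 4 (constant speed): v₀ = 18.1 m/s, a = 0 m/s².
Constant speed: t = d/v = 212/18.1 = 11.7 s
Final speed = 18.1 m/s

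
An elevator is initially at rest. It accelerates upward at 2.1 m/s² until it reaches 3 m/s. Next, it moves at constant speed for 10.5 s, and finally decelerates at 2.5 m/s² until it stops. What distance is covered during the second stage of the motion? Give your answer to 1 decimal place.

31.5 m

Phase 1 (accelerating): v₀ = 0 m/s, a = 2.1 m/s².
v = v₀ + at → t = (3 − 0) / 2.1 = 1.43 s
v² = v₀² + 2aΔx → Δx = (3² − 0²)/(2·2.1) = 2.14 m

Phase 2 (constant speed): v₀ = 3.00 m/s, a = 0 m/s².
v = v₀ + at = 3.00 + (0)(10.5) = 3.00 m/s
Δx = v₀t + ½at² = 3.00·10.5 + 0.5·0·10.5² = 31.5 m
Distance in phase 2 = 31.5 m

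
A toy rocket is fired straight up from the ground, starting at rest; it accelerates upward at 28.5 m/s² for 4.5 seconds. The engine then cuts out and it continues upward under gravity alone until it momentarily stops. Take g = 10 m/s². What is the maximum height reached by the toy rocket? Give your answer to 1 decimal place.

Phase 1 (powered ascent): v₀ = 0 m/s, a = 28.5 m/s².
v = v₀ + at = 0 + (28.5)(4.5) = 128 m/s
Δx = v₀t + ½at² = 0·4.5 + 0.5·28.5·4.5² = 289 m

Phase 2 (coasting upward): v₀ = 128 m/s, a = -10 m/s².
v = v₀ + at → t = (0 − 128) / -10 = 12.8 s
v² = v₀² + 2aΔx → Δx = (0² − 128²)/(2·-10) = 822 m
Maximum height = 289 + 822 = 1110 m

1111.0 m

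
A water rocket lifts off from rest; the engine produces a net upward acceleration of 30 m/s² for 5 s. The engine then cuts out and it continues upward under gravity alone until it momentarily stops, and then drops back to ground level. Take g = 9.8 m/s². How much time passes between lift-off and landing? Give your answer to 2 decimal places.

37.94 s

Phase 1 (powered ascent): v₀ = 0 m/s, a = 30 m/s².
v = v₀ + at = 0 + (30)(5) = 150 m/s
Δx = v₀t + ½at² = 0·5 + 0.5·30·5² = 375 m

Phase 2 (coasting upward): v₀ = 150 m/s, a = -9.8 m/s².
v = v₀ + at → t = (0 − 150) / -9.8 = 15.3 s
v² = v₀² + 2aΔx → Δx = (0² − 150²)/(2·-9.8) = 1150 m

Phase 3 (free fall): v₀ = 0 m/s, a = -9.8 m/s².
Falls 1520 m from rest: t = √(2·1520/9.8) = 17.6 s; v = g·t = 173 m/s.
Total time = 5.00 + 15.3 + 17.6 = 37.9 s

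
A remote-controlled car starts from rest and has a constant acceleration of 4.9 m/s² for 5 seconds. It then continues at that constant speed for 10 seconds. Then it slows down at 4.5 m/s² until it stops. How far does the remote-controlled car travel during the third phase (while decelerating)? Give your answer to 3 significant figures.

Phase 1 (accelerating): v₀ = 0 m/s, a = 4.9 m/s².
v = v₀ + at = 0 + (4.9)(5) = 24.5 m/s
Δx = v₀t + ½at² = 0·5 + 0.5·4.9·5² = 61.2 m

Phase 2 (constant speed): v₀ = 24.5 m/s, a = 0 m/s².
v = v₀ + at = 24.5 + (0)(10) = 24.5 m/s
Δx = v₀t + ½at² = 24.5·10 + 0.5·0·10² = 245 m

Phase 3 (decelerating): v₀ = 24.5 m/s, a = -4.5 m/s².
v = v₀ + at → t = (0 − 24.5) / -4.5 = 5.44 s
v² = v₀² + 2aΔx → Δx = (0² − 24.5²)/(2·-4.5) = 66.7 m
Distance in phase 3 = 66.7 m

66.7 m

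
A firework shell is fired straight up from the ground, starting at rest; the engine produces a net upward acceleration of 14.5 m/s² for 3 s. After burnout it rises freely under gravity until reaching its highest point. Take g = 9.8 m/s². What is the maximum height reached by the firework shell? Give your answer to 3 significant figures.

162 m

Phase 1 (powered ascent): v₀ = 0 m/s, a = 14.5 m/s².
v = v₀ + at = 0 + (14.5)(3) = 43.5 m/s
Δx = v₀t + ½at² = 0·3 + 0.5·14.5·3² = 65.2 m

Phase 2 (coasting upward): v₀ = 43.5 m/s, a = -9.8 m/s².
v = v₀ + at → t = (0 − 43.5) / -9.8 = 4.44 s
v² = v₀² + 2aΔx → Δx = (0² − 43.5²)/(2·-9.8) = 96.5 m
Maximum height = 65.2 + 96.5 = 162 m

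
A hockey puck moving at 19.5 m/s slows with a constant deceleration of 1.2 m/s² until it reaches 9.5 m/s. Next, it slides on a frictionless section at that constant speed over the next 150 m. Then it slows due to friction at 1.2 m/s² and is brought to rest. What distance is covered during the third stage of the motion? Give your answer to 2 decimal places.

37.60 m

Phase 1 (decelerating): v₀ = 19.5 m/s, a = -1.2 m/s².
v = v₀ + at → t = (9.5 − 19.5) / -1.2 = 8.33 s
v² = v₀² + 2aΔx → Δx = (9.5² − 19.5²)/(2·-1.2) = 121 m

Phase 2 (constant speed): v₀ = 9.50 m/s, a = 0 m/s².
Constant speed: t = d/v = 150/9.50 = 15.8 s

Phase 3 (decelerating): v₀ = 9.50 m/s, a = -1.2 m/s².
v = v₀ + at → t = (0 − 9.50) / -1.2 = 7.92 s
v² = v₀² + 2aΔx → Δx = (0² − 9.50²)/(2·-1.2) = 37.6 m
Distance in phase 3 = 37.6 m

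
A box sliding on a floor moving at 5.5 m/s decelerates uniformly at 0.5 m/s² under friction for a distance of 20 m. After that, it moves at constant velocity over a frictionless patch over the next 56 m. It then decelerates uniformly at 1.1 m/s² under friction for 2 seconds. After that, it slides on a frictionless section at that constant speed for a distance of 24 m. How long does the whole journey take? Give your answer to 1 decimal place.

48.1 s

Phase 1 (decelerating): v₀ = 5.50 m/s, a = -0.5 m/s².
v² = v₀² + 2aΔx = 5.50² + 2·-0.5·20 = 10.2 → v = 3.20 m/s
t = (v − v₀)/a = (3.20 − 5.50)/-0.5 = 4.60 s

Phase 2 (constant speed): v₀ = 3.20 m/s, a = 0 m/s².
Constant speed: t = d/v = 56/3.20 = 17.5 s

Phase 3 (decelerating): v₀ = 3.20 m/s, a = -1.1 m/s².
v = v₀ + at = 3.20 + (-1.1)(2) = 1.00 m/s
Δx = v₀t + ½at² = 3.20·2 + 0.5·-1.1·2² = 4.20 m

Phase 4 (constant speed): v₀ = 1.00 m/s, a = 0 m/s².
Constant speed: t = d/v = 24/1.00 = 24.0 s
Total time = 4.60 + 17.5 + 2.00 + 24.0 = 48.1 s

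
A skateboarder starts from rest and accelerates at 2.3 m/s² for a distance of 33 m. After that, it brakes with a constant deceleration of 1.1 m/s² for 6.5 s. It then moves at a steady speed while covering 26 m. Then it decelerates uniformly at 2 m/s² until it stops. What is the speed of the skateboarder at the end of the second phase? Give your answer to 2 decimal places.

Phase 1 (accelerating): v₀ = 0 m/s, a = 2.3 m/s².
v² = v₀² + 2aΔx = 0² + 2·2.3·33 = 152 → v = 12.3 m/s
t = (v − v₀)/a = (12.3 − 0)/2.3 = 5.36 s

Phase 2 (decelerating): v₀ = 12.3 m/s, a = -1.1 m/s².
v = v₀ + at = 12.3 + (-1.1)(6.5) = 5.17 m/s
Δx = v₀t + ½at² = 12.3·6.5 + 0.5·-1.1·6.5² = 56.8 m
Speed at end of phase 2 = 5.17 m/s

5.17 m/s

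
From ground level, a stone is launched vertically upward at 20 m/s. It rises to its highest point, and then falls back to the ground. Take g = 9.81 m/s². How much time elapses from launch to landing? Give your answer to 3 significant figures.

4.08 s

Phase 1 (rising): v₀ = 20.0 m/s, a = -9.81 m/s².
v = v₀ + at → t = (0 − 20.0) / -9.81 = 2.04 s
v² = v₀² + 2aΔx → Δx = (0² − 20.0²)/(2·-9.81) = 20.4 m

Phase 2 (falling): v₀ = 0 m/s, a = -9.81 m/s².
Falls 20.4 m from rest: t = √(2·20.4/9.81) = 2.04 s; v = g·t = 20.0 m/s.
Total time = 2.04 + 2.04 = 4.08 s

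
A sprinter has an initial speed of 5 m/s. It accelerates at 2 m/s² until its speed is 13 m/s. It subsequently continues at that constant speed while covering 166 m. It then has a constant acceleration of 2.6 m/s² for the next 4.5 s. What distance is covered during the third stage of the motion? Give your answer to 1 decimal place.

84.8 m

Phase 1 (accelerating): v₀ = 5.00 m/s, a = 2 m/s².
v = v₀ + at → t = (13 − 5.00) / 2 = 4.00 s
v² = v₀² + 2aΔx → Δx = (13² − 5.00²)/(2·2) = 36.0 m

Phase 2 (constant speed): v₀ = 13.0 m/s, a = 0 m/s².
Constant speed: t = d/v = 166/13.0 = 12.8 s

Phase 3 (accelerating): v₀ = 13.0 m/s, a = 2.6 m/s².
v = v₀ + at = 13.0 + (2.6)(4.5) = 24.7 m/s
Δx = v₀t + ½at² = 13.0·4.5 + 0.5·2.6·4.5² = 84.8 m
Distance in phase 3 = 84.8 m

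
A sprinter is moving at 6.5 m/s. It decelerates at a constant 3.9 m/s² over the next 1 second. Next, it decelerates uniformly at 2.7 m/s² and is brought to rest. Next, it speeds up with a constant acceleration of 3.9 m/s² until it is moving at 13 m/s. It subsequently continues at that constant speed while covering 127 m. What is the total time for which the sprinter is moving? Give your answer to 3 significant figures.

Phase 1 (decelerating): v₀ = 6.50 m/s, a = -3.9 m/s².
v = v₀ + at = 6.50 + (-3.9)(1) = 2.60 m/s
Δx = v₀t + ½at² = 6.50·1 + 0.5·-3.9·1² = 4.55 m

Phase 2 (decelerating): v₀ = 2.60 m/s, a = -2.7 m/s².
v = v₀ + at → t = (0 − 2.60) / -2.7 = 0.963 s
v² = v₀² + 2aΔx → Δx = (0² − 2.60²)/(2·-2.7) = 1.25 m

Phase 3 (accelerating): v₀ = 0 m/s, a = 3.9 m/s².
v = v₀ + at → t = (13 − 0) / 3.9 = 3.33 s
v² = v₀² + 2aΔx → Δx = (13² − 0²)/(2·3.9) = 21.7 m

Phase 4 (constant speed): v₀ = 13.0 m/s, a = 0 m/s².
Constant speed: t = d/v = 127/13.0 = 9.77 s
Total time = 1.00 + 0.963 + 3.33 + 9.77 = 15.1 s

15.1 s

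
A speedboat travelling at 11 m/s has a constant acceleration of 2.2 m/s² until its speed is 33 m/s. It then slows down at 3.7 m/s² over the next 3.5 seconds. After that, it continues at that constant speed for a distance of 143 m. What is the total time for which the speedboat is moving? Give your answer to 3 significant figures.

Phase 1 (accelerating): v₀ = 11.0 m/s, a = 2.2 m/s².
v = v₀ + at → t = (33 − 11.0) / 2.2 = 10.0 s
v² = v₀² + 2aΔx → Δx = (33² − 11.0²)/(2·2.2) = 220 m

Phase 2 (decelerating): v₀ = 33.0 m/s, a = -3.7 m/s².
v = v₀ + at = 33.0 + (-3.7)(3.5) = 20.0 m/s
Δx = v₀t + ½at² = 33.0·3.5 + 0.5·-3.7·3.5² = 92.8 m

Phase 3 (constant speed): v₀ = 20.0 m/s, a = 0 m/s².
Constant speed: t = d/v = 143/20.0 = 7.13 s
Total time = 10.0 + 3.50 + 7.13 = 20.6 s

20.6 s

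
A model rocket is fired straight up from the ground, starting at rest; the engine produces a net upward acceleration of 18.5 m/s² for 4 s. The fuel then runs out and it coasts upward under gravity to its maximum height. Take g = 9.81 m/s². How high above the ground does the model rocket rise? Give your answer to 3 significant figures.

Phase 1 (powered ascent): v₀ = 0 m/s, a = 18.5 m/s².
v = v₀ + at = 0 + (18.5)(4) = 74.0 m/s
Δx = v₀t + ½at² = 0·4 + 0.5·18.5·4² = 148 m

Phase 2 (coasting upward): v₀ = 74.0 m/s, a = -9.81 m/s².
v = v₀ + at → t = (0 − 74.0) / -9.81 = 7.54 s
v² = v₀² + 2aΔx → Δx = (0² − 74.0²)/(2·-9.81) = 279 m
Maximum height = 148 + 279 = 427 m

427 m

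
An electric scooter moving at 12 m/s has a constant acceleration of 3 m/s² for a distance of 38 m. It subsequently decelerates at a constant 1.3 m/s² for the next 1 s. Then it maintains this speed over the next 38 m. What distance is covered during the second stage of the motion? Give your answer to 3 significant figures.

18.6 m

Phase 1 (accelerating): v₀ = 12.0 m/s, a = 3 m/s².
v² = v₀² + 2aΔx = 12.0² + 2·3·38 = 372 → v = 19.3 m/s
t = (v − v₀)/a = (19.3 − 12.0)/3 = 2.43 s

Phase 2 (decelerating): v₀ = 19.3 m/s, a = -1.3 m/s².
v = v₀ + at = 19.3 + (-1.3)(1) = 18.0 m/s
Δx = v₀t + ½at² = 19.3·1 + 0.5·-1.3·1² = 18.6 m
Distance in phase 2 = 18.6 m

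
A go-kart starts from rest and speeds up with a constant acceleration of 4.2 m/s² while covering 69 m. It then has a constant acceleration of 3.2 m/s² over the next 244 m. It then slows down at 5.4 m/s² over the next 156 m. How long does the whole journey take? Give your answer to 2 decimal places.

Phase 1 (accelerating): v₀ = 0 m/s, a = 4.2 m/s².
v² = v₀² + 2aΔx = 0² + 2·4.2·69 = 580 → v = 24.1 m/s
t = (v − v₀)/a = (24.1 − 0)/4.2 = 5.73 s

Phase 2 (accelerating): v₀ = 24.1 m/s, a = 3.2 m/s².
v² = v₀² + 2aΔx = 24.1² + 2·3.2·244 = 2140 → v = 46.3 m/s
t = (v − v₀)/a = (46.3 − 24.1)/3.2 = 6.94 s

Phase 3 (decelerating): v₀ = 46.3 m/s, a = -5.4 m/s².
v² = v₀² + 2aΔx = 46.3² + 2·-5.4·156 = 456 → v = 21.4 m/s
t = (v − v₀)/a = (21.4 − 46.3)/-5.4 = 4.61 s
Total time = 5.73 + 6.94 + 4.61 = 17.3 s

17.28 s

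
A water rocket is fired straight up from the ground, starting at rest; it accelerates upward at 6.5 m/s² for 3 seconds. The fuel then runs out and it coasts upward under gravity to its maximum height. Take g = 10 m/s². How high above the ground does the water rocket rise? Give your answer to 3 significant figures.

48.3 m

Phase 1 (powered ascent): v₀ = 0 m/s, a = 6.5 m/s².
v = v₀ + at = 0 + (6.5)(3) = 19.5 m/s
Δx = v₀t + ½at² = 0·3 + 0.5·6.5·3² = 29.2 m

Phase 2 (coasting upward): v₀ = 19.5 m/s, a = -10 m/s².
v = v₀ + at → t = (0 − 19.5) / -10 = 1.95 s
v² = v₀² + 2aΔx → Δx = (0² − 19.5²)/(2·-10) = 19.0 m
Maximum height = 29.2 + 19.0 = 48.3 m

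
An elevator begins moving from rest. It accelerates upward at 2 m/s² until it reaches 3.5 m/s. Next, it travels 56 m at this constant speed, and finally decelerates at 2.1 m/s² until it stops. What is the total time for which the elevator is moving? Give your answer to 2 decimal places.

Phase 1 (accelerating): v₀ = 0 m/s, a = 2 m/s².
v = v₀ + at → t = (3.5 − 0) / 2 = 1.75 s
v² = v₀² + 2aΔx → Δx = (3.5² − 0²)/(2·2) = 3.06 m

Phase 2 (constant speed): v₀ = 3.50 m/s, a = 0 m/s².
Constant speed: t = d/v = 56/3.50 = 16.0 s

Phase 3 (decelerating): v₀ = 3.50 m/s, a = -2.1 m/s².
v = v₀ + at → t = (0 − 3.50) / -2.1 = 1.67 s
v² = v₀² + 2aΔx → Δx = (0² − 3.50²)/(2·-2.1) = 2.92 m
Total time = 1.75 + 16.0 + 1.67 = 19.4 s

19.42 s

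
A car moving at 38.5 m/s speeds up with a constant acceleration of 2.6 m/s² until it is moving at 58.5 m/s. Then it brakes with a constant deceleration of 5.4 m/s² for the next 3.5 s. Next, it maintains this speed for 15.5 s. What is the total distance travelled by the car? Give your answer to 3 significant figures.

1160 m

Phase 1 (accelerating): v₀ = 38.5 m/s, a = 2.6 m/s².
v = v₀ + at → t = (58.5 − 38.5) / 2.6 = 7.69 s
v² = v₀² + 2aΔx → Δx = (58.5² − 38.5²)/(2·2.6) = 373 m

Phase 2 (decelerating): v₀ = 58.5 m/s, a = -5.4 m/s².
v = v₀ + at = 58.5 + (-5.4)(3.5) = 39.6 m/s
Δx = v₀t + ½at² = 58.5·3.5 + 0.5·-5.4·3.5² = 172 m

Phase 3 (constant speed): v₀ = 39.6 m/s, a = 0 m/s².
v = v₀ + at = 39.6 + (0)(15.5) = 39.6 m/s
Δx = v₀t + ½at² = 39.6·15.5 + 0.5·0·15.5² = 614 m
Total distance = 373 + 172 + 614 = 1160 m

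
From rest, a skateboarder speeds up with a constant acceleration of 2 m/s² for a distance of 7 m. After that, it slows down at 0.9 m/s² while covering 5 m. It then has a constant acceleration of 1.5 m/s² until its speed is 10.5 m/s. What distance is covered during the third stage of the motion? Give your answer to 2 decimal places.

30.42 m

Phase 1 (accelerating): v₀ = 0 m/s, a = 2 m/s².
v² = v₀² + 2aΔx = 0² + 2·2·7 = 28.0 → v = 5.29 m/s
t = (v − v₀)/a = (5.29 − 0)/2 = 2.65 s

Phase 2 (decelerating): v₀ = 5.29 m/s, a = -0.9 m/s².
v² = v₀² + 2aΔx = 5.29² + 2·-0.9·5 = 19.0 → v = 4.36 m/s
t = (v − v₀)/a = (4.36 − 5.29)/-0.9 = 1.04 s

Phase 3 (accelerating): v₀ = 4.36 m/s, a = 1.5 m/s².
v = v₀ + at → t = (10.5 − 4.36) / 1.5 = 4.09 s
v² = v₀² + 2aΔx → Δx = (10.5² − 4.36²)/(2·1.5) = 30.4 m
Distance in phase 3 = 30.4 m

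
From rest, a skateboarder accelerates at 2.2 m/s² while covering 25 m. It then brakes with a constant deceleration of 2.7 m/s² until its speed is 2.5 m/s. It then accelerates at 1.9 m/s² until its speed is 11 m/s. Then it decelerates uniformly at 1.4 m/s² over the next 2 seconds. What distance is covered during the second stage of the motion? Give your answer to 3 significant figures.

19.2 m

Phase 1 (accelerating): v₀ = 0 m/s, a = 2.2 m/s².
v² = v₀² + 2aΔx = 0² + 2·2.2·25 = 110 → v = 10.5 m/s
t = (v − v₀)/a = (10.5 − 0)/2.2 = 4.77 s

Phase 2 (decelerating): v₀ = 10.5 m/s, a = -2.7 m/s².
v = v₀ + at → t = (2.5 − 10.5) / -2.7 = 2.96 s
v² = v₀² + 2aΔx → Δx = (2.5² − 10.5²)/(2·-2.7) = 19.2 m
Distance in phase 2 = 19.2 m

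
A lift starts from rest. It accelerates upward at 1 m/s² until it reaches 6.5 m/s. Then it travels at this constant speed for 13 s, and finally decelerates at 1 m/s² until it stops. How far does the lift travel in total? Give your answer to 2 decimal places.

126.75 m

Phase 1 (accelerating): v₀ = 0 m/s, a = 1 m/s².
v = v₀ + at → t = (6.5 − 0) / 1 = 6.50 s
v² = v₀² + 2aΔx → Δx = (6.5² − 0²)/(2·1) = 21.1 m

Phase 2 (constant speed): v₀ = 6.50 m/s, a = 0 m/s².
v = v₀ + at = 6.50 + (0)(13) = 6.50 m/s
Δx = v₀t + ½at² = 6.50·13 + 0.5·0·13² = 84.5 m

Phase 3 (decelerating): v₀ = 6.50 m/s, a = -1 m/s².
v = v₀ + at → t = (0 − 6.50) / -1 = 6.50 s
v² = v₀² + 2aΔx → Δx = (0² − 6.50²)/(2·-1) = 21.1 m
Total distance = 21.1 + 84.5 + 21.1 = 127 m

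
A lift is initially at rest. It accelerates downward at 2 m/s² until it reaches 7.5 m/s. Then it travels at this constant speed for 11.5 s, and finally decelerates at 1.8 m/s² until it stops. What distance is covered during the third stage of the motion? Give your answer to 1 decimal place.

15.6 m

Phase 1 (accelerating): v₀ = 0 m/s, a = 2 m/s².
v = v₀ + at → t = (7.5 − 0) / 2 = 3.75 s
v² = v₀² + 2aΔx → Δx = (7.5² − 0²)/(2·2) = 14.1 m

Phase 2 (constant speed): v₀ = 7.50 m/s, a = 0 m/s².
v = v₀ + at = 7.50 + (0)(11.5) = 7.50 m/s
Δx = v₀t + ½at² = 7.50·11.5 + 0.5·0·11.5² = 86.2 m

Phase 3 (decelerating): v₀ = 7.50 m/s, a = -1.8 m/s².
v = v₀ + at → t = (0 − 7.50) / -1.8 = 4.17 s
v² = v₀² + 2aΔx → Δx = (0² − 7.50²)/(2·-1.8) = 15.6 m
Distance in phase 3 = 15.6 m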